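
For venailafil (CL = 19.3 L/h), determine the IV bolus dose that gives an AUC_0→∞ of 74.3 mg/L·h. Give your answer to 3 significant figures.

Dose_iv = CL × AUC_0→∞
     = 19.3 × 74.3 = 1433.99 mg

Dose = 1430 mg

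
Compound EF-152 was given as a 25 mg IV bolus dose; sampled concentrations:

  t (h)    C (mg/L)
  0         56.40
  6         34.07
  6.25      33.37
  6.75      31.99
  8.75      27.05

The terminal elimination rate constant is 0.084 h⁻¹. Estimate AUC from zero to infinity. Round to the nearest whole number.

AUC = 677 mg/L·h

Trapezoidal AUC_0→8.75:
  [0→6]: (56.40+34.07)/2 × 6 = 271.41
  [6→6.25]: (34.07+33.37)/2 × 0.25 = 8.43
  [6.25→6.75]: (33.37+31.99)/2 × 0.5 = 16.34
  [6.75→8.75]: (31.99+27.05)/2 × 2 = 59.04
  Sum = 355.22 mg/L·h
Extrapolated tail: C_last / k_e = 27.05 / 0.084 = 322.024
AUC_0→∞ = 355.22 + 322.024 = 677.244 mg/L·h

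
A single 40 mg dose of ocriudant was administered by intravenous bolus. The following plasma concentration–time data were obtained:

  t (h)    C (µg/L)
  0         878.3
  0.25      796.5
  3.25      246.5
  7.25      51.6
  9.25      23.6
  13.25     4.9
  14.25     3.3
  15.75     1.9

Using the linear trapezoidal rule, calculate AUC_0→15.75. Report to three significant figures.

AUC = 2510 µg/L·h

Trapezoidal AUC_0→15.75:
  [0→0.25]: (878.3+796.5)/2 × 0.25 = 209.35
  [0.25→3.25]: (796.5+246.5)/2 × 3 = 1564.5
  [3.25→7.25]: (246.5+51.6)/2 × 4 = 596.2
  [7.25→9.25]: (51.6+23.6)/2 × 2 = 75.2
  [9.25→13.25]: (23.6+4.9)/2 × 4 = 57.0
  [13.25→14.25]: (4.9+3.3)/2 × 1 = 4.1
  [14.25→15.75]: (3.3+1.9)/2 × 1.5 = 3.9
  Sum = 2510.25 µg/L·h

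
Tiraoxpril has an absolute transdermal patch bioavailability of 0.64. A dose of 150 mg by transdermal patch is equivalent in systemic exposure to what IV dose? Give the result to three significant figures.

D_iv = 96.0 mg

Systemic exposure from an extravascular dose = F × D_ev, so the equivalent IV dose is F × D_ev.
D_iv = F × D_ev = 0.64 × 150 = 96 mg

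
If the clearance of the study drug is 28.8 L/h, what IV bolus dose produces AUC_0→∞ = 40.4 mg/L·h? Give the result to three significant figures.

Dose_iv = CL × AUC_0→∞
     = 28.8 × 40.4 = 1163.52 mg

Dose = 1160 mg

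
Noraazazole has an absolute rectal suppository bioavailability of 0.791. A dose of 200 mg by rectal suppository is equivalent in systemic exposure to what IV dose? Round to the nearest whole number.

Systemic exposure from an extravascular dose = F × D_ev, so the equivalent IV dose is F × D_ev.
D_iv = F × D_ev = 0.791 × 200 = 158.2 mg

D_iv = 158 mg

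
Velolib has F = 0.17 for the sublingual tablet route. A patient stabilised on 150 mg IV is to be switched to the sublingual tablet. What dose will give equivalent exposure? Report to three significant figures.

D_sublingual = 882 mg

For equal systemic exposure: F × D_ev = D_iv
D_ev = D_iv / F = 150 / 0.17 = 882.353 mg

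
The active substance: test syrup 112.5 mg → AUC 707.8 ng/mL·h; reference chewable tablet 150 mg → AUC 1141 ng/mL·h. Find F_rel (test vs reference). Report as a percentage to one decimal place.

F_rel = 82.7%

F_rel = (AUC_test/D_test) / (AUC_ref/D_ref)
      = (707.8/112.5) / (1141/150)
      = 6.29156 / 7.60667 = 0.8271 = 82.71%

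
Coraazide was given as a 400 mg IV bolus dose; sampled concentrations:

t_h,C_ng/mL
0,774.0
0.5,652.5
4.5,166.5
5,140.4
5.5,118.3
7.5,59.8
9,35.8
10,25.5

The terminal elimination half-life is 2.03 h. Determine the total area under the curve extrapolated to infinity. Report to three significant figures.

AUC = 2490 ng/mL·h

Trapezoidal AUC_0→10:
  [0→0.5]: (774.0+652.5)/2 × 0.5 = 356.625
  [0.5→4.5]: (652.5+166.5)/2 × 4 = 1638.0
  [4.5→5]: (166.5+140.4)/2 × 0.5 = 76.725
  [5→5.5]: (140.4+118.3)/2 × 0.5 = 64.675
  [5.5→7.5]: (118.3+59.8)/2 × 2 = 178.1
  [7.5→9]: (59.8+35.8)/2 × 1.5 = 71.7
  [9→10]: (35.8+25.5)/2 × 1 = 30.65
  Sum = 2416.475 ng/mL·h
k_e = ln2 / t½ = 0.693147 / 2.03 = 0.3415 h^-1
Extrapolated tail: C_last / k_e = 25.5 / 0.3415 = 74.671
AUC_0→∞ = 2416.475 + 74.671 = 2491.146 ng/mL·h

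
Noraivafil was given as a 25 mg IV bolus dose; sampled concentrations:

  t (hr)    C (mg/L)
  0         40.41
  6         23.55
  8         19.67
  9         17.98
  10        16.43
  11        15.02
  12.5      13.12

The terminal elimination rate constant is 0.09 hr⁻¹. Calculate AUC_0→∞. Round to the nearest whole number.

AUC = 454 mg/L·hr

Trapezoidal AUC_0→12.5:
  [0→6]: (40.41+23.55)/2 × 6 = 191.88
  [6→8]: (23.55+19.67)/2 × 2 = 43.22
  [8→9]: (19.67+17.98)/2 × 1 = 18.825
  [9→10]: (17.98+16.43)/2 × 1 = 17.205
  [10→11]: (16.43+15.02)/2 × 1 = 15.725
  [11→12.5]: (15.02+13.12)/2 × 1.5 = 21.105
  Sum = 307.96 mg/L·hr
Extrapolated tail: C_last / k_e = 13.12 / 0.09 = 145.778
AUC_0→∞ = 307.96 + 145.778 = 453.738 mg/L·hr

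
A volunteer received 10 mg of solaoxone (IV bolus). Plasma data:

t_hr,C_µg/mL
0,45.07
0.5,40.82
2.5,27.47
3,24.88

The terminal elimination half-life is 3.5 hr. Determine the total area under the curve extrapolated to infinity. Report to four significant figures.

Trapezoidal AUC_0→3:
  [0→0.5]: (45.07+40.82)/2 × 0.5 = 21.4725
  [0.5→2.5]: (40.82+27.47)/2 × 2 = 68.29
  [2.5→3]: (27.47+24.88)/2 × 0.5 = 13.0875
  Sum = 102.85 µg/mL·hr
k_e = ln2 / t½ = 0.693147 / 3.5 = 0.1980 hr^-1
Extrapolated tail: C_last / k_e = 24.88 / 0.198 = 125.657
AUC_0→∞ = 102.85 + 125.657 = 228.507 µg/mL·hr

AUC = 228.5 µg/mL·hr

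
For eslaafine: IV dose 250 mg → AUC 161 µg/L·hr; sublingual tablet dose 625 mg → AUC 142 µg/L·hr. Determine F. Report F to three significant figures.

F = (AUC_ev / D_ev) / (AUC_iv / D_iv)
  = (142/625) / (161/250)
  = 0.2272 / 0.644 = 0.3528

F = 0.353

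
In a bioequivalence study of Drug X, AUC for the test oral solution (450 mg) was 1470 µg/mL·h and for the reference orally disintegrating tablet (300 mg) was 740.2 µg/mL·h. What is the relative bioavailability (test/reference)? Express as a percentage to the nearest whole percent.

F_rel = (AUC_test/D_test) / (AUC_ref/D_ref)
      = (1470/450) / (740.2/300)
      = 3.26667 / 2.46733 = 1.3240 = 132.40%

F_rel = 132%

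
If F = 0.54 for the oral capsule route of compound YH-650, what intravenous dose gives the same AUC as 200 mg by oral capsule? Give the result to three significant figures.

D_iv = 108 mg

Systemic exposure from an extravascular dose = F × D_ev, so the equivalent IV dose is F × D_ev.
D_iv = F × D_ev = 0.54 × 200 = 108 mg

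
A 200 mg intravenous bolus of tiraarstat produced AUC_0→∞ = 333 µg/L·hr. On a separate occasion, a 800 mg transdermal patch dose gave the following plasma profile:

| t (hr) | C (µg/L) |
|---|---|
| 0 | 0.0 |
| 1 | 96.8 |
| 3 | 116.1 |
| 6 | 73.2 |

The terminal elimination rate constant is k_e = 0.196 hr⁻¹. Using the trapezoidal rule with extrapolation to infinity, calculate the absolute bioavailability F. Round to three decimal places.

Trapezoidal AUC_0→6 (transdermal patch):
  [0→1]: (0.0+96.8)/2 × 1 = 48.4
  [1→3]: (96.8+116.1)/2 × 2 = 212.9
  [3→6]: (116.1+73.2)/2 × 3 = 283.95
  Sum = 545.25 µg/L·hr
Tail: C_last/k_e = 73.2/0.196 = 373.469
AUC_0→∞ (transdermal patch) = 545.25 + 373.469 = 918.719 µg/L·hr
F = (AUC_ev/D_ev)/(AUC_iv/D_iv) = (918.719/800)/(333/200) = 1.1484/1.665 = 0.6897

F = 0.690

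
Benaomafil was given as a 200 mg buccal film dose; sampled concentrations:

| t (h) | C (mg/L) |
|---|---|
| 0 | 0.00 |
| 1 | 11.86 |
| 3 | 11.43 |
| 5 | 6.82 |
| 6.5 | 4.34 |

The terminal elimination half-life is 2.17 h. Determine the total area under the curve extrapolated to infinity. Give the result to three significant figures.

Trapezoidal AUC_0→6.5:
  [0→1]: (0.00+11.86)/2 × 1 = 5.93
  [1→3]: (11.86+11.43)/2 × 2 = 23.29
  [3→5]: (11.43+6.82)/2 × 2 = 18.25
  [5→6.5]: (6.82+4.34)/2 × 1.5 = 8.37
  Sum = 55.84 mg/L·h
k_e = ln2 / t½ = 0.693147 / 2.17 = 0.3194 h^-1
Extrapolated tail: C_last / k_e = 4.34 / 0.3194 = 13.588
AUC_0→∞ = 55.84 + 13.588 = 69.428 mg/L·h

AUC = 69.4 mg/L·h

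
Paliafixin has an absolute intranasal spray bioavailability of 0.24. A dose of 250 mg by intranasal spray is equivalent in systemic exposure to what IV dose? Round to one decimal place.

Systemic exposure from an extravascular dose = F × D_ev, so the equivalent IV dose is F × D_ev.
D_iv = F × D_ev = 0.24 × 250 = 60 mg

D_iv = 60.0 mg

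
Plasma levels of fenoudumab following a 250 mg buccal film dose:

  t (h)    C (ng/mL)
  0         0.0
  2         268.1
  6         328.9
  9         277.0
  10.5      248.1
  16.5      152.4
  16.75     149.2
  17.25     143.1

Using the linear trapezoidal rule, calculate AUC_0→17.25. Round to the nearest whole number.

AUC = 4077 ng/mL·h

Trapezoidal AUC_0→17.25:
  [0→2]: (0.0+268.1)/2 × 2 = 268.1
  [2→6]: (268.1+328.9)/2 × 4 = 1194.0
  [6→9]: (328.9+277.0)/2 × 3 = 908.85
  [9→10.5]: (277.0+248.1)/2 × 1.5 = 393.825
  [10.5→16.5]: (248.1+152.4)/2 × 6 = 1201.5
  [16.5→16.75]: (152.4+149.2)/2 × 0.25 = 37.7
  [16.75→17.25]: (149.2+143.1)/2 × 0.5 = 73.075
  Sum = 4077.05 ng/mL·h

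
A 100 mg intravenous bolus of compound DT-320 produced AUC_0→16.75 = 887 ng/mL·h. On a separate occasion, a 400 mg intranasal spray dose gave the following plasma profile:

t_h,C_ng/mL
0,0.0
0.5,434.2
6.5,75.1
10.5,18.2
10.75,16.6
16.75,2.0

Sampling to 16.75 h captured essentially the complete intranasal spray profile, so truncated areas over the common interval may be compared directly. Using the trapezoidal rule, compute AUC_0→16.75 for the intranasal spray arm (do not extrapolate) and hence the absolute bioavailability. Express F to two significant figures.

Trapezoidal AUC_0→16.75 (intranasal spray):
  [0→0.5]: (0.0+434.2)/2 × 0.5 = 108.55
  [0.5→6.5]: (434.2+75.1)/2 × 6 = 1527.9
  [6.5→10.5]: (75.1+18.2)/2 × 4 = 186.6
  [10.5→10.75]: (18.2+16.6)/2 × 0.25 = 4.35
  [10.75→16.75]: (16.6+2.0)/2 × 6 = 55.8
  Sum = 1883.2 ng/mL·h
F = (AUC_ev/D_ev)/(AUC_iv/D_iv) = (1883.2/400)/(887/100) = 4.708/8.87 = 0.5308

F = 0.53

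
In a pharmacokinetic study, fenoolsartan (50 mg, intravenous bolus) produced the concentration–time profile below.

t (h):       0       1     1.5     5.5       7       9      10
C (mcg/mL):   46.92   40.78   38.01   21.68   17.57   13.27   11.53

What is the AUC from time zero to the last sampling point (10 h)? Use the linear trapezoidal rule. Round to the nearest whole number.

Trapezoidal AUC_0→10:
  [0→1]: (46.92+40.78)/2 × 1 = 43.85
  [1→1.5]: (40.78+38.01)/2 × 0.5 = 19.6975
  [1.5→5.5]: (38.01+21.68)/2 × 4 = 119.38
  [5.5→7]: (21.68+17.57)/2 × 1.5 = 29.4375
  [7→9]: (17.57+13.27)/2 × 2 = 30.84
  [9→10]: (13.27+11.53)/2 × 1 = 12.4
  Sum = 255.605 mcg/mL·h

AUC = 256 mcg/mL·h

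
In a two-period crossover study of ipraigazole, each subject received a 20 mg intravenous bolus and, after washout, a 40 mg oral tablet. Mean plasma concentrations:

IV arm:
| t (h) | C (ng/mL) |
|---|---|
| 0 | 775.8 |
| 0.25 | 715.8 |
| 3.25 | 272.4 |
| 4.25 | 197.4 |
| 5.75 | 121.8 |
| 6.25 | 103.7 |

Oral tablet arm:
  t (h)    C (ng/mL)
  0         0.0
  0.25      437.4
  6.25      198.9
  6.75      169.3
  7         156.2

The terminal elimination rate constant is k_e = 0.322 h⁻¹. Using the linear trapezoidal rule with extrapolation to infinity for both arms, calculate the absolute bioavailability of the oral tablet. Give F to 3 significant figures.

F = 0.512

Trapezoidal AUC_0→6.25 (IV):
  [0→0.25]: (775.8+715.8)/2 × 0.25 = 186.45
  [0.25→3.25]: (715.8+272.4)/2 × 3 = 1482.3
  [3.25→4.25]: (272.4+197.4)/2 × 1 = 234.9
  [4.25→5.75]: (197.4+121.8)/2 × 1.5 = 239.4
  [5.75→6.25]: (121.8+103.7)/2 × 0.5 = 56.375
  Sum = 2199.425 ng/mL·h
IV tail: 103.7/0.322 = 322.050; AUC_iv,0→∞ = 2199.425 + 322.050 = 2521.475 ng/mL·h
Trapezoidal AUC_0→7 (oral tablet):
  [0→0.25]: (0.0+437.4)/2 × 0.25 = 54.675
  [0.25→6.25]: (437.4+198.9)/2 × 6 = 1908.9
  [6.25→6.75]: (198.9+169.3)/2 × 0.5 = 92.05
  [6.75→7]: (169.3+156.2)/2 × 0.25 = 40.6875
  Sum = 2096.3125 ng/mL·h
oral tablet tail: 156.2/0.322 = 485.093; AUC_ev,0→∞ = 2096.3125 + 485.093 = 2581.4055 ng/mL·h
F = (AUC_ev/D_ev)/(AUC_iv/D_iv) = (2581.4055/40)/(2521.475/20) = 64.5351/126.07375 = 0.5119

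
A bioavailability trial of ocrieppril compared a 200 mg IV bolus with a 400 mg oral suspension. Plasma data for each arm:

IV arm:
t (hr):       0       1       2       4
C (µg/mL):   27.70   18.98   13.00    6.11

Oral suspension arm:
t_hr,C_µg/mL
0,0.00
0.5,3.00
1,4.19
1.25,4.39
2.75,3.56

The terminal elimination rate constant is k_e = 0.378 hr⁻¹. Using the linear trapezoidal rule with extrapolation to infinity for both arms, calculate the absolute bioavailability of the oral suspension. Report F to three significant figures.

Trapezoidal AUC_0→4 (IV):
  [0→1]: (27.70+18.98)/2 × 1 = 23.34
  [1→2]: (18.98+13.00)/2 × 1 = 15.99
  [2→4]: (13.00+6.11)/2 × 2 = 19.11
  Sum = 58.44 µg/mL·hr
IV tail: 6.11/0.378 = 16.164; AUC_iv,0→∞ = 58.44 + 16.164 = 74.604 µg/mL·hr
Trapezoidal AUC_0→2.75 (oral suspension):
  [0→0.5]: (0.00+3.00)/2 × 0.5 = 0.75
  [0.5→1]: (3.00+4.19)/2 × 0.5 = 1.7975
  [1→1.25]: (4.19+4.39)/2 × 0.25 = 1.0725
  [1.25→2.75]: (4.39+3.56)/2 × 1.5 = 5.9625
  Sum = 9.5825 µg/mL·hr
oral suspension tail: 3.56/0.378 = 9.418; AUC_ev,0→∞ = 9.5825 + 9.418 = 19.0005 µg/mL·hr
F = (AUC_ev/D_ev)/(AUC_iv/D_iv) = (19.0005/400)/(74.604/200) = 0.04750125/0.37302 = 0.1273

F = 0.127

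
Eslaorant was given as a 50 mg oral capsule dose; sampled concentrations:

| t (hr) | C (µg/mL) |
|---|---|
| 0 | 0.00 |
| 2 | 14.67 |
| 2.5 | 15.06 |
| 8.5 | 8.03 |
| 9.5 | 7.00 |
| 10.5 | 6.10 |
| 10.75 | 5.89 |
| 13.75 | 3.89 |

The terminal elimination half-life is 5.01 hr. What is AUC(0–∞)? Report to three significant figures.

AUC = 150 µg/mL·hr

Trapezoidal AUC_0→13.75:
  [0→2]: (0.00+14.67)/2 × 2 = 14.67
  [2→2.5]: (14.67+15.06)/2 × 0.5 = 7.4325
  [2.5→8.5]: (15.06+8.03)/2 × 6 = 69.27
  [8.5→9.5]: (8.03+7.00)/2 × 1 = 7.515
  [9.5→10.5]: (7.00+6.10)/2 × 1 = 6.55
  [10.5→10.75]: (6.10+5.89)/2 × 0.25 = 1.49875
  [10.75→13.75]: (5.89+3.89)/2 × 3 = 14.67
  Sum = 121.60625 µg/mL·hr
k_e = ln2 / t½ = 0.693147 / 5.01 = 0.1384 hr^-1
Extrapolated tail: C_last / k_e = 3.89 / 0.1384 = 28.107
AUC_0→∞ = 121.60625 + 28.107 = 149.71325 µg/mL·hr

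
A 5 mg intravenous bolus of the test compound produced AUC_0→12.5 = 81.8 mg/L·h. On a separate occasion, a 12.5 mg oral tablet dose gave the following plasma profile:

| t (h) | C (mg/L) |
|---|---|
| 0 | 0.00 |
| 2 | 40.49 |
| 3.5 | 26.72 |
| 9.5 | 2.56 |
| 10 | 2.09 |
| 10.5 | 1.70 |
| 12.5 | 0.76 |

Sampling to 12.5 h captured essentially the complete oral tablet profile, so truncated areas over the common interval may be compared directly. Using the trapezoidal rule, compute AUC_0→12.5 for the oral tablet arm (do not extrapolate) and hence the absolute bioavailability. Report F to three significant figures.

F = 0.896

Trapezoidal AUC_0→12.5 (oral tablet):
  [0→2]: (0.00+40.49)/2 × 2 = 40.49
  [2→3.5]: (40.49+26.72)/2 × 1.5 = 50.4075
  [3.5→9.5]: (26.72+2.56)/2 × 6 = 87.84
  [9.5→10]: (2.56+2.09)/2 × 0.5 = 1.1625
  [10→10.5]: (2.09+1.70)/2 × 0.5 = 0.9475
  [10.5→12.5]: (1.70+0.76)/2 × 2 = 2.46
  Sum = 183.3075 mg/L·h
F = (AUC_ev/D_ev)/(AUC_iv/D_iv) = (183.3075/12.5)/(81.8/5) = 14.6646/16.36 = 0.8964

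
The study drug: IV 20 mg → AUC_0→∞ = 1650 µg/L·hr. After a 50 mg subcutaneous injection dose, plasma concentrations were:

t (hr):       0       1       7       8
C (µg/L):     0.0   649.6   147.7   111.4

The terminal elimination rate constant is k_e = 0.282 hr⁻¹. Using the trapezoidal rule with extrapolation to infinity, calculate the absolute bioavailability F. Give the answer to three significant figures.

F = 0.786

Trapezoidal AUC_0→8 (subcutaneous injection):
  [0→1]: (0.0+649.6)/2 × 1 = 324.8
  [1→7]: (649.6+147.7)/2 × 6 = 2391.9
  [7→8]: (147.7+111.4)/2 × 1 = 129.55
  Sum = 2846.25 µg/L·hr
Tail: C_last/k_e = 111.4/0.282 = 395.035
AUC_0→∞ (subcutaneous injection) = 2846.25 + 395.035 = 3241.285 µg/L·hr
F = (AUC_ev/D_ev)/(AUC_iv/D_iv) = (3241.285/50)/(1650/20) = 64.8257/82.5 = 0.7858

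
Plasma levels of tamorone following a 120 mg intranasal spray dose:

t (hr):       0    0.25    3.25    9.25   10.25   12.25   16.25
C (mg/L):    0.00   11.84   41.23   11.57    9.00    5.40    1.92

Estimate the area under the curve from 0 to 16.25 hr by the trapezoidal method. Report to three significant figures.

Trapezoidal AUC_0→16.25:
  [0→0.25]: (0.00+11.84)/2 × 0.25 = 1.48
  [0.25→3.25]: (11.84+41.23)/2 × 3 = 79.605
  [3.25→9.25]: (41.23+11.57)/2 × 6 = 158.4
  [9.25→10.25]: (11.57+9.00)/2 × 1 = 10.285
  [10.25→12.25]: (9.00+5.40)/2 × 2 = 14.4
  [12.25→16.25]: (5.40+1.92)/2 × 4 = 14.64
  Sum = 278.81 mg/L·hr

AUC = 279 mg/L·hr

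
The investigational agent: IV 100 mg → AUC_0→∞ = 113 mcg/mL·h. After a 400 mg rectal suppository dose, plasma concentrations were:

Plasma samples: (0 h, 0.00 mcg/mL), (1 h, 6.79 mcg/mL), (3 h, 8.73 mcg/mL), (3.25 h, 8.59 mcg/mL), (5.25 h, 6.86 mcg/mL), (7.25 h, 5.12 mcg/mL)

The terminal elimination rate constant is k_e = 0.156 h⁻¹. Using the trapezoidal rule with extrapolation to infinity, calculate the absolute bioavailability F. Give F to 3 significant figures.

Trapezoidal AUC_0→7.25 (rectal suppository):
  [0→1]: (0.00+6.79)/2 × 1 = 3.395
  [1→3]: (6.79+8.73)/2 × 2 = 15.52
  [3→3.25]: (8.73+8.59)/2 × 0.25 = 2.165
  [3.25→5.25]: (8.59+6.86)/2 × 2 = 15.45
  [5.25→7.25]: (6.86+5.12)/2 × 2 = 11.98
  Sum = 48.51 mcg/mL·h
Tail: C_last/k_e = 5.12/0.156 = 32.821
AUC_0→∞ (rectal suppository) = 48.51 + 32.821 = 81.331 mcg/mL·h
F = (AUC_ev/D_ev)/(AUC_iv/D_iv) = (81.331/400)/(113/100) = 0.2033275/1.13 = 0.1799

F = 0.180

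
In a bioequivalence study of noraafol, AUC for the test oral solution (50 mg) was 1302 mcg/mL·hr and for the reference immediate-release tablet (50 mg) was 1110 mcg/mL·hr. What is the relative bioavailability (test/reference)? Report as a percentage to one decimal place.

F_rel = (AUC_test/D_test) / (AUC_ref/D_ref)
      = (1302/50) / (1110/50)
      = 26.04 / 22.2 = 1.1730 = 117.30%

F_rel = 117.3%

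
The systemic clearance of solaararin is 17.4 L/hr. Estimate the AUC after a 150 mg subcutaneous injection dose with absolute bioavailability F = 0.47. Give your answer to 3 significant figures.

AUC = 4.05 mg/L·hr

AUC_0→∞ = F × Dose / CL
        = 0.47 × 150 / 17.4 = 4.05172 mg/L·hr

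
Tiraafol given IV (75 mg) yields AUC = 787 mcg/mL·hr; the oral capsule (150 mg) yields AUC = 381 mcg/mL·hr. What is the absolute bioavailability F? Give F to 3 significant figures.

F = 0.242

F = (AUC_ev / D_ev) / (AUC_iv / D_iv)
  = (381/150) / (787/75)
  = 2.54 / 10.4933 = 0.2421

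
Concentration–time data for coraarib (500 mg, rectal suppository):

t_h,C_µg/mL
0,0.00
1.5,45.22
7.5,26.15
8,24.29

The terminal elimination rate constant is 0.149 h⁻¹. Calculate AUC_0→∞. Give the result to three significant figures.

Trapezoidal AUC_0→8:
  [0→1.5]: (0.00+45.22)/2 × 1.5 = 33.915
  [1.5→7.5]: (45.22+26.15)/2 × 6 = 214.11
  [7.5→8]: (26.15+24.29)/2 × 0.5 = 12.61
  Sum = 260.635 µg/mL·h
Extrapolated tail: C_last / k_e = 24.29 / 0.149 = 163.020
AUC_0→∞ = 260.635 + 163.020 = 423.655 µg/mL·h

AUC = 424 µg/mL·h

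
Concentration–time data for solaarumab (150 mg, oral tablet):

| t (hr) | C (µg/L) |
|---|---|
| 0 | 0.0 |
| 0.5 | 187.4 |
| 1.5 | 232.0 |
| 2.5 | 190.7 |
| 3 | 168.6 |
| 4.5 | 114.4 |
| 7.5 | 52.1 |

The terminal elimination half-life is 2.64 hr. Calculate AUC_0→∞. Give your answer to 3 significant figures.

Trapezoidal AUC_0→7.5:
  [0→0.5]: (0.0+187.4)/2 × 0.5 = 46.85
  [0.5→1.5]: (187.4+232.0)/2 × 1 = 209.7
  [1.5→2.5]: (232.0+190.7)/2 × 1 = 211.35
  [2.5→3]: (190.7+168.6)/2 × 0.5 = 89.825
  [3→4.5]: (168.6+114.4)/2 × 1.5 = 212.25
  [4.5→7.5]: (114.4+52.1)/2 × 3 = 249.75
  Sum = 1019.725 µg/L·hr
k_e = ln2 / t½ = 0.693147 / 2.64 = 0.2626 hr^-1
Extrapolated tail: C_last / k_e = 52.1 / 0.2626 = 198.401
AUC_0→∞ = 1019.725 + 198.401 = 1218.126 µg/L·hr

AUC = 1220 µg/L·hr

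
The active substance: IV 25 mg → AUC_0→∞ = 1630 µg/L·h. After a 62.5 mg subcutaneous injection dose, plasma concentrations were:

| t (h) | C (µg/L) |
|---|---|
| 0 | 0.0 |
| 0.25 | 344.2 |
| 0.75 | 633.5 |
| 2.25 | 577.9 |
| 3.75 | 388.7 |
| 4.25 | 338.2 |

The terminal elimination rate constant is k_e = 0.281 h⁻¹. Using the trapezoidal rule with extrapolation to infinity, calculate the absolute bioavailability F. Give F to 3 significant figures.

F = 0.811

Trapezoidal AUC_0→4.25 (subcutaneous injection):
  [0→0.25]: (0.0+344.2)/2 × 0.25 = 43.025
  [0.25→0.75]: (344.2+633.5)/2 × 0.5 = 244.425
  [0.75→2.25]: (633.5+577.9)/2 × 1.5 = 908.55
  [2.25→3.75]: (577.9+388.7)/2 × 1.5 = 724.95
  [3.75→4.25]: (388.7+338.2)/2 × 0.5 = 181.725
  Sum = 2102.675 µg/L·h
Tail: C_last/k_e = 338.2/0.281 = 1203.559
AUC_0→∞ (subcutaneous injection) = 2102.675 + 1203.559 = 3306.234 µg/L·h
F = (AUC_ev/D_ev)/(AUC_iv/D_iv) = (3306.234/62.5)/(1630/25) = 52.899744/65.2 = 0.8113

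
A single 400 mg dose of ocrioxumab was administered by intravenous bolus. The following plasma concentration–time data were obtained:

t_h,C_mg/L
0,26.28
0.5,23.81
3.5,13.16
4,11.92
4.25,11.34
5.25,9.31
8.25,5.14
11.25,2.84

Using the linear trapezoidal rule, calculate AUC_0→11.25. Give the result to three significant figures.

AUC = 121 mg/L·h

Trapezoidal AUC_0→11.25:
  [0→0.5]: (26.28+23.81)/2 × 0.5 = 12.5225
  [0.5→3.5]: (23.81+13.16)/2 × 3 = 55.455
  [3.5→4]: (13.16+11.92)/2 × 0.5 = 6.27
  [4→4.25]: (11.92+11.34)/2 × 0.25 = 2.9075
  [4.25→5.25]: (11.34+9.31)/2 × 1 = 10.325
  [5.25→8.25]: (9.31+5.14)/2 × 3 = 21.675
  [8.25→11.25]: (5.14+2.84)/2 × 3 = 11.97
  Sum = 121.125 mg/L·h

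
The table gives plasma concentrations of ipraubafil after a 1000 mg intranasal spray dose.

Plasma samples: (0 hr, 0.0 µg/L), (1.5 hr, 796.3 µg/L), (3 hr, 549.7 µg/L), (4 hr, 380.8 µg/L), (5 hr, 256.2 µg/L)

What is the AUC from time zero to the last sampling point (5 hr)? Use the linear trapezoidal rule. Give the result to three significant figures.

Trapezoidal AUC_0→5:
  [0→1.5]: (0.0+796.3)/2 × 1.5 = 597.225
  [1.5→3]: (796.3+549.7)/2 × 1.5 = 1009.5
  [3→4]: (549.7+380.8)/2 × 1 = 465.25
  [4→5]: (380.8+256.2)/2 × 1 = 318.5
  Sum = 2390.475 µg/L·hr

AUC = 2390 µg/L·hr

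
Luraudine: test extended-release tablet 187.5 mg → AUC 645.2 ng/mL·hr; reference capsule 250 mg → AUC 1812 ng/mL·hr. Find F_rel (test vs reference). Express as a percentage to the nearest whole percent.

F_rel = 47%

F_rel = (AUC_test/D_test) / (AUC_ref/D_ref)
      = (645.2/187.5) / (1812/250)
      = 3.44107 / 7.248 = 0.4748 = 47.48%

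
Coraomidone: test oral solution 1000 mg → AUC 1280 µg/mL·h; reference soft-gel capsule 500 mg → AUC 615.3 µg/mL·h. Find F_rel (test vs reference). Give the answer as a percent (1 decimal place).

F_rel = (AUC_test/D_test) / (AUC_ref/D_ref)
      = (1280/1000) / (615.3/500)
      = 1.28 / 1.2306 = 1.0401 = 104.01%

F_rel = 104.0%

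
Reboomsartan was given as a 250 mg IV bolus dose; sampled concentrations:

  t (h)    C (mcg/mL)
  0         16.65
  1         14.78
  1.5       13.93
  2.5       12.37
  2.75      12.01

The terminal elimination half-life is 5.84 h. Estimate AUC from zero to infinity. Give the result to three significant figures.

Trapezoidal AUC_0→2.75:
  [0→1]: (16.65+14.78)/2 × 1 = 15.715
  [1→1.5]: (14.78+13.93)/2 × 0.5 = 7.1775
  [1.5→2.5]: (13.93+12.37)/2 × 1 = 13.15
  [2.5→2.75]: (12.37+12.01)/2 × 0.25 = 3.0475
  Sum = 39.09 mcg/mL·h
k_e = ln2 / t½ = 0.693147 / 5.84 = 0.1187 h^-1
Extrapolated tail: C_last / k_e = 12.01 / 0.1187 = 101.179
AUC_0→∞ = 39.09 + 101.179 = 140.269 mcg/mL·h

AUC = 140 mcg/mL·h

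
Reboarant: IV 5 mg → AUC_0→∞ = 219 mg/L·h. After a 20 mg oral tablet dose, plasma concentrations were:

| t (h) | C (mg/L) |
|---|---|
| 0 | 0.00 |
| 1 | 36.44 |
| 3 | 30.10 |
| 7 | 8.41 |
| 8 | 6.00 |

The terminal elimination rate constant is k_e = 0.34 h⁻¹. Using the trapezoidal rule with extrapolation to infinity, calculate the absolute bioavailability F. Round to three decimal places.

F = 0.213

Trapezoidal AUC_0→8 (oral tablet):
  [0→1]: (0.00+36.44)/2 × 1 = 18.22
  [1→3]: (36.44+30.10)/2 × 2 = 66.54
  [3→7]: (30.10+8.41)/2 × 4 = 77.02
  [7→8]: (8.41+6.00)/2 × 1 = 7.205
  Sum = 168.985 mg/L·h
Tail: C_last/k_e = 6.00/0.34 = 17.647
AUC_0→∞ (oral tablet) = 168.985 + 17.647 = 186.632 mg/L·h
F = (AUC_ev/D_ev)/(AUC_iv/D_iv) = (186.632/20)/(219/5) = 9.3316/43.8 = 0.2131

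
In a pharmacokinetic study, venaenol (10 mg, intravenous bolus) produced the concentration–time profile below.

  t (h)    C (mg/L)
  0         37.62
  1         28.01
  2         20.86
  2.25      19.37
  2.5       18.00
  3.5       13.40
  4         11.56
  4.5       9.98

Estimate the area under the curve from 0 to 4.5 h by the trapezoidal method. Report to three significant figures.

Trapezoidal AUC_0→4.5:
  [0→1]: (37.62+28.01)/2 × 1 = 32.815
  [1→2]: (28.01+20.86)/2 × 1 = 24.435
  [2→2.25]: (20.86+19.37)/2 × 0.25 = 5.02875
  [2.25→2.5]: (19.37+18.00)/2 × 0.25 = 4.67125
  [2.5→3.5]: (18.00+13.40)/2 × 1 = 15.7
  [3.5→4]: (13.40+11.56)/2 × 0.5 = 6.24
  [4→4.5]: (11.56+9.98)/2 × 0.5 = 5.385
  Sum = 94.275 mg/L·h

AUC = 94.3 mg/L·h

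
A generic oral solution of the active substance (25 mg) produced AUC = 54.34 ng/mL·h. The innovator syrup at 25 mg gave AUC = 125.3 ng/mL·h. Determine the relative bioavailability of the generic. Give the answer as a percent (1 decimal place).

F_rel = (AUC_test/D_test) / (AUC_ref/D_ref)
      = (54.34/25) / (125.3/25)
      = 2.1736 / 5.012 = 0.4337 = 43.37%

F_rel = 43.4%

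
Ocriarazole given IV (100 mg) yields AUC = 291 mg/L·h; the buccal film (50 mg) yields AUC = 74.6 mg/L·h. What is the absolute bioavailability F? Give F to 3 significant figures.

F = 0.513

F = (AUC_ev / D_ev) / (AUC_iv / D_iv)
  = (74.6/50) / (291/100)
  = 1.492 / 2.91 = 0.5127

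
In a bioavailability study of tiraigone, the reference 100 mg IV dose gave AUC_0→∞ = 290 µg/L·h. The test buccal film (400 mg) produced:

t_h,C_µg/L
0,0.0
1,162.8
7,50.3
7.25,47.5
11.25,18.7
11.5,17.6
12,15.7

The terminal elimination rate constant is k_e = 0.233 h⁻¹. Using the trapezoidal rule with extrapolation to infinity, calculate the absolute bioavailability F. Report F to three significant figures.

Trapezoidal AUC_0→12 (buccal film):
  [0→1]: (0.0+162.8)/2 × 1 = 81.4
  [1→7]: (162.8+50.3)/2 × 6 = 639.3
  [7→7.25]: (50.3+47.5)/2 × 0.25 = 12.225
  [7.25→11.25]: (47.5+18.7)/2 × 4 = 132.4
  [11.25→11.5]: (18.7+17.6)/2 × 0.25 = 4.5375
  [11.5→12]: (17.6+15.7)/2 × 0.5 = 8.325
  Sum = 878.1875 µg/L·h
Tail: C_last/k_e = 15.7/0.233 = 67.382
AUC_0→∞ (buccal film) = 878.1875 + 67.382 = 945.5695 µg/L·h
F = (AUC_ev/D_ev)/(AUC_iv/D_iv) = (945.5695/400)/(290/100) = 2.36392/2.9 = 0.8151

F = 0.815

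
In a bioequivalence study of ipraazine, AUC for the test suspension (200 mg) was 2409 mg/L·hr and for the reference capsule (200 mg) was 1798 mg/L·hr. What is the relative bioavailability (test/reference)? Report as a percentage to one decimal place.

F_rel = 134.0%

F_rel = (AUC_test/D_test) / (AUC_ref/D_ref)
      = (2409/200) / (1798/200)
      = 12.045 / 8.99 = 1.3398 = 133.98%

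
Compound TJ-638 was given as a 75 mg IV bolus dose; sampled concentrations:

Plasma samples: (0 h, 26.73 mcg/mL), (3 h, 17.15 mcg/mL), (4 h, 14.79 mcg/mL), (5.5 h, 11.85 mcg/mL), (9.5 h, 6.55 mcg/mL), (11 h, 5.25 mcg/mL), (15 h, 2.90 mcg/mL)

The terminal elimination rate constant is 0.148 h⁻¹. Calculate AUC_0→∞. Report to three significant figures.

Trapezoidal AUC_0→15:
  [0→3]: (26.73+17.15)/2 × 3 = 65.82
  [3→4]: (17.15+14.79)/2 × 1 = 15.97
  [4→5.5]: (14.79+11.85)/2 × 1.5 = 19.98
  [5.5→9.5]: (11.85+6.55)/2 × 4 = 36.8
  [9.5→11]: (6.55+5.25)/2 × 1.5 = 8.85
  [11→15]: (5.25+2.90)/2 × 4 = 16.3
  Sum = 163.72 mcg/mL·h
Extrapolated tail: C_last / k_e = 2.90 / 0.148 = 19.595
AUC_0→∞ = 163.72 + 19.595 = 183.315 mcg/mL·h

AUC = 183 mcg/mL·h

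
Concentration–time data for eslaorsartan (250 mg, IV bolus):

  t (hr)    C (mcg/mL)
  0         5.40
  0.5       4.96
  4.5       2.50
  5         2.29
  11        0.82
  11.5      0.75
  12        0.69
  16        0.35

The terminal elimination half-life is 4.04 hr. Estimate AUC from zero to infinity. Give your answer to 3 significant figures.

Trapezoidal AUC_0→16:
  [0→0.5]: (5.40+4.96)/2 × 0.5 = 2.59
  [0.5→4.5]: (4.96+2.50)/2 × 4 = 14.92
  [4.5→5]: (2.50+2.29)/2 × 0.5 = 1.1975
  [5→11]: (2.29+0.82)/2 × 6 = 9.33
  [11→11.5]: (0.82+0.75)/2 × 0.5 = 0.3925
  [11.5→12]: (0.75+0.69)/2 × 0.5 = 0.36
  [12→16]: (0.69+0.35)/2 × 4 = 2.08
  Sum = 30.87 mcg/mL·hr
k_e = ln2 / t½ = 0.693147 / 4.04 = 0.1716 hr^-1
Extrapolated tail: C_last / k_e = 0.35 / 0.1716 = 2.040
AUC_0→∞ = 30.87 + 2.040 = 32.91 mcg/mL·hr

AUC = 32.9 mcg/mL·hr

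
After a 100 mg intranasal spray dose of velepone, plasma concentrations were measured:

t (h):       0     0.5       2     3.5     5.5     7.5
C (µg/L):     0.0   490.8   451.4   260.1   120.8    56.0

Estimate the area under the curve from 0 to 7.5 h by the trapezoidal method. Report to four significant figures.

Trapezoidal AUC_0→7.5:
  [0→0.5]: (0.0+490.8)/2 × 0.5 = 122.7
  [0.5→2]: (490.8+451.4)/2 × 1.5 = 706.65
  [2→3.5]: (451.4+260.1)/2 × 1.5 = 533.625
  [3.5→5.5]: (260.1+120.8)/2 × 2 = 380.9
  [5.5→7.5]: (120.8+56.0)/2 × 2 = 176.8
  Sum = 1920.675 µg/L·h

AUC = 1921 µg/L·h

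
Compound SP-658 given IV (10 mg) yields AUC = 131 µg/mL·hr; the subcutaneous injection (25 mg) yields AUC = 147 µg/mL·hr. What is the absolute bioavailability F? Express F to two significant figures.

F = 0.45

F = (AUC_ev / D_ev) / (AUC_iv / D_iv)
  = (147/25) / (131/10)
  = 5.88 / 13.1 = 0.4489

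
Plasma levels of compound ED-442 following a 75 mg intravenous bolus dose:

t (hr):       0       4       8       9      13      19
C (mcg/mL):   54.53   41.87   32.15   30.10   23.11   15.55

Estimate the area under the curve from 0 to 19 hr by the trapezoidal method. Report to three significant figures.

Trapezoidal AUC_0→19:
  [0→4]: (54.53+41.87)/2 × 4 = 192.8
  [4→8]: (41.87+32.15)/2 × 4 = 148.04
  [8→9]: (32.15+30.10)/2 × 1 = 31.125
  [9→13]: (30.10+23.11)/2 × 4 = 106.42
  [13→19]: (23.11+15.55)/2 × 6 = 115.98
  Sum = 594.365 mcg/mL·hr

AUC = 594 mcg/mL·hr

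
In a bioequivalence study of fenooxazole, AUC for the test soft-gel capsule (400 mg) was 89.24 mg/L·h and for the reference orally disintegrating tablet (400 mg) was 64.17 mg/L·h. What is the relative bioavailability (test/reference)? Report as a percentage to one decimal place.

F_rel = (AUC_test/D_test) / (AUC_ref/D_ref)
      = (89.24/400) / (64.17/400)
      = 0.2231 / 0.160425 = 1.3907 = 139.07%

F_rel = 139.1%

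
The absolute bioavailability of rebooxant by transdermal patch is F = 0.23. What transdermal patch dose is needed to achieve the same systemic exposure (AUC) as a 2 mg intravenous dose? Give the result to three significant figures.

For equal systemic exposure: F × D_ev = D_iv
D_ev = D_iv / F = 2 / 0.23 = 8.69565 mg

D_transdermal = 8.70 mg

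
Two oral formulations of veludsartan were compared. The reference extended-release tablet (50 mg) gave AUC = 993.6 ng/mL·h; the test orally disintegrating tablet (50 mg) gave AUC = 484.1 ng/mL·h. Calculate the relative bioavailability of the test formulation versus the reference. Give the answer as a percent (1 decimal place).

F_rel = 48.7%

F_rel = (AUC_test/D_test) / (AUC_ref/D_ref)
      = (484.1/50) / (993.6/50)
      = 9.682 / 19.872 = 0.4872 = 48.72%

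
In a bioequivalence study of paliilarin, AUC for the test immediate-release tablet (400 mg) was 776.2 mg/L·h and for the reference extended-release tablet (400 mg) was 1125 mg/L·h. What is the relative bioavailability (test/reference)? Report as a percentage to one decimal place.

F_rel = (AUC_test/D_test) / (AUC_ref/D_ref)
      = (776.2/400) / (1125/400)
      = 1.9405 / 2.8125 = 0.6900 = 69.00%

F_rel = 69.0%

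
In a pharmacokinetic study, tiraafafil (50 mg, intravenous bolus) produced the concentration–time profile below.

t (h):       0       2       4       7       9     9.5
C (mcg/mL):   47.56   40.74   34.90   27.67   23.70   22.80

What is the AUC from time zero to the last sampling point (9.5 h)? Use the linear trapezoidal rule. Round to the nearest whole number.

AUC = 321 mcg/mL·h

Trapezoidal AUC_0→9.5:
  [0→2]: (47.56+40.74)/2 × 2 = 88.3
  [2→4]: (40.74+34.90)/2 × 2 = 75.64
  [4→7]: (34.90+27.67)/2 × 3 = 93.855
  [7→9]: (27.67+23.70)/2 × 2 = 51.37
  [9→9.5]: (23.70+22.80)/2 × 0.5 = 11.625
  Sum = 320.79 mcg/mL·h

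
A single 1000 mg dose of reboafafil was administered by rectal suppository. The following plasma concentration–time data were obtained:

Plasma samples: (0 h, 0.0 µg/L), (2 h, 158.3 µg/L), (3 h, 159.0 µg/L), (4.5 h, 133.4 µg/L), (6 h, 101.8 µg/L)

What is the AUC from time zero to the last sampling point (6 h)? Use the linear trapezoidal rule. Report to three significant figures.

AUC = 713 µg/L·h

Trapezoidal AUC_0→6:
  [0→2]: (0.0+158.3)/2 × 2 = 158.3
  [2→3]: (158.3+159.0)/2 × 1 = 158.65
  [3→4.5]: (159.0+133.4)/2 × 1.5 = 219.3
  [4.5→6]: (133.4+101.8)/2 × 1.5 = 176.4
  Sum = 712.65 µg/L·h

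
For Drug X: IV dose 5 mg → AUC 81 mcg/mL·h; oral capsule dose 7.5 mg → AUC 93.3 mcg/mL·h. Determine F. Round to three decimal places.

F = (AUC_ev / D_ev) / (AUC_iv / D_iv)
  = (93.3/7.5) / (81/5)
  = 12.44 / 16.2 = 0.7679

F = 0.768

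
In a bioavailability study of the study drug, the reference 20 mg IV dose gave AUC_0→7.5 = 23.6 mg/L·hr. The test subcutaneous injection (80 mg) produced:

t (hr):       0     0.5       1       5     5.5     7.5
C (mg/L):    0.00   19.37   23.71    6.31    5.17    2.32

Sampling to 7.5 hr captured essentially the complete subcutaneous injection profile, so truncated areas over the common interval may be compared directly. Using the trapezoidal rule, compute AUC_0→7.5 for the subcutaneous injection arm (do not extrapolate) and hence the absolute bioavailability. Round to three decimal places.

F = 0.911

Trapezoidal AUC_0→7.5 (subcutaneous injection):
  [0→0.5]: (0.00+19.37)/2 × 0.5 = 4.8425
  [0.5→1]: (19.37+23.71)/2 × 0.5 = 10.77
  [1→5]: (23.71+6.31)/2 × 4 = 60.04
  [5→5.5]: (6.31+5.17)/2 × 0.5 = 2.87
  [5.5→7.5]: (5.17+2.32)/2 × 2 = 7.49
  Sum = 86.0125 mg/L·hr
F = (AUC_ev/D_ev)/(AUC_iv/D_iv) = (86.0125/80)/(23.6/20) = 1.07516/1.18 = 0.9112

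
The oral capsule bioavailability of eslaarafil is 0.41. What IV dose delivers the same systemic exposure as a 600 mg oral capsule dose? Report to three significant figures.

Systemic exposure from an extravascular dose = F × D_ev, so the equivalent IV dose is F × D_ev.
D_iv = F × D_ev = 0.41 × 600 = 246 mg

D_iv = 246 mg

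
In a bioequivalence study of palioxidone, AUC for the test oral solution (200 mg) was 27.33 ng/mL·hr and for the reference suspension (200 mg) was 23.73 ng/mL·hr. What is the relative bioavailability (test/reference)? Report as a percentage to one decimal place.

F_rel = 115.2%

F_rel = (AUC_test/D_test) / (AUC_ref/D_ref)
      = (27.33/200) / (23.73/200)
      = 0.13665 / 0.11865 = 1.1517 = 115.17%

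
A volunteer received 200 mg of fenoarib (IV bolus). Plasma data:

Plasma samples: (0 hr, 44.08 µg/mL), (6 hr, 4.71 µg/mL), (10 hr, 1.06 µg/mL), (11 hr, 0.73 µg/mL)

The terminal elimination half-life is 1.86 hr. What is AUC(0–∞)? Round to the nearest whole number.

Trapezoidal AUC_0→11:
  [0→6]: (44.08+4.71)/2 × 6 = 146.37
  [6→10]: (4.71+1.06)/2 × 4 = 11.54
  [10→11]: (1.06+0.73)/2 × 1 = 0.895
  Sum = 158.805 µg/mL·hr
k_e = ln2 / t½ = 0.693147 / 1.86 = 0.3727 hr^-1
Extrapolated tail: C_last / k_e = 0.73 / 0.3727 = 1.959
AUC_0→∞ = 158.805 + 1.959 = 160.764 µg/mL·hr

AUC = 161 µg/mL·hr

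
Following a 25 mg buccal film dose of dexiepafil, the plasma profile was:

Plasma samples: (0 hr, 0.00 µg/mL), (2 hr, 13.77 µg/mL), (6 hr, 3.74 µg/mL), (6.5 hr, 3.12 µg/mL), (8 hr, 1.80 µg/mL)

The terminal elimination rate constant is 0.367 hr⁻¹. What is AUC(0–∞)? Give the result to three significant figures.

Trapezoidal AUC_0→8:
  [0→2]: (0.00+13.77)/2 × 2 = 13.77
  [2→6]: (13.77+3.74)/2 × 4 = 35.02
  [6→6.5]: (3.74+3.12)/2 × 0.5 = 1.715
  [6.5→8]: (3.12+1.80)/2 × 1.5 = 3.69
  Sum = 54.195 µg/mL·hr
Extrapolated tail: C_last / k_e = 1.80 / 0.367 = 4.905
AUC_0→∞ = 54.195 + 4.905 = 59.1 µg/mL·hr

AUC = 59.1 µg/mL·hr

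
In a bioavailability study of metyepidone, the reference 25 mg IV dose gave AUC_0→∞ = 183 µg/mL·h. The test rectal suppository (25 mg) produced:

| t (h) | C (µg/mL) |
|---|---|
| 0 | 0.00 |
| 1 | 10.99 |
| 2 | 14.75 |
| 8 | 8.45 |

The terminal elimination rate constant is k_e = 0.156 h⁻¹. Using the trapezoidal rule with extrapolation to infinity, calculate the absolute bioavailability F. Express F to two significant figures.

F = 0.78

Trapezoidal AUC_0→8 (rectal suppository):
  [0→1]: (0.00+10.99)/2 × 1 = 5.495
  [1→2]: (10.99+14.75)/2 × 1 = 12.87
  [2→8]: (14.75+8.45)/2 × 6 = 69.6
  Sum = 87.965 µg/mL·h
Tail: C_last/k_e = 8.45/0.156 = 54.167
AUC_0→∞ (rectal suppository) = 87.965 + 54.167 = 142.132 µg/mL·h
F = (AUC_ev/D_ev)/(AUC_iv/D_iv) = (142.132/25)/(183/25) = 5.68528/7.32 = 0.7767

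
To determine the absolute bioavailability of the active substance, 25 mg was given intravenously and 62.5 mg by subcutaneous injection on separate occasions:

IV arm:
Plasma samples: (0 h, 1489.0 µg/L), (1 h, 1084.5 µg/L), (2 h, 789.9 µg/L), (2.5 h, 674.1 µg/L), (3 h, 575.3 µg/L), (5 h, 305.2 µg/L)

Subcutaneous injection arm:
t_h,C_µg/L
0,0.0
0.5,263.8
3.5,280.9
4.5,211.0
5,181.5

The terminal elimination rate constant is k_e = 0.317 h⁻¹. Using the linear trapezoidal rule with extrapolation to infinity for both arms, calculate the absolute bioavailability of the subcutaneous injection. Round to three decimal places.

F = 0.152

Trapezoidal AUC_0→5 (IV):
  [0→1]: (1489.0+1084.5)/2 × 1 = 1286.75
  [1→2]: (1084.5+789.9)/2 × 1 = 937.2
  [2→2.5]: (789.9+674.1)/2 × 0.5 = 366.0
  [2.5→3]: (674.1+575.3)/2 × 0.5 = 312.35
  [3→5]: (575.3+305.2)/2 × 2 = 880.5
  Sum = 3782.8 µg/L·h
IV tail: 305.2/0.317 = 962.776; AUC_iv,0→∞ = 3782.8 + 962.776 = 4745.576 µg/L·h
Trapezoidal AUC_0→5 (subcutaneous injection):
  [0→0.5]: (0.0+263.8)/2 × 0.5 = 65.95
  [0.5→3.5]: (263.8+280.9)/2 × 3 = 817.05
  [3.5→4.5]: (280.9+211.0)/2 × 1 = 245.95
  [4.5→5]: (211.0+181.5)/2 × 0.5 = 98.125
  Sum = 1227.075 µg/L·h
subcutaneous injection tail: 181.5/0.317 = 572.555; AUC_ev,0→∞ = 1227.075 + 572.555 = 1799.63 µg/L·h
F = (AUC_ev/D_ev)/(AUC_iv/D_iv) = (1799.63/62.5)/(4745.576/25) = 28.79408/189.82304 = 0.1517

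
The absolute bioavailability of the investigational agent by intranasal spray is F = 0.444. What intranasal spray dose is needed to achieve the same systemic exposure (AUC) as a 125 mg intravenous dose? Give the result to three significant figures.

D_intranasal = 282 mg

For equal systemic exposure: F × D_ev = D_iv
D_ev = D_iv / F = 125 / 0.444 = 281.532 mg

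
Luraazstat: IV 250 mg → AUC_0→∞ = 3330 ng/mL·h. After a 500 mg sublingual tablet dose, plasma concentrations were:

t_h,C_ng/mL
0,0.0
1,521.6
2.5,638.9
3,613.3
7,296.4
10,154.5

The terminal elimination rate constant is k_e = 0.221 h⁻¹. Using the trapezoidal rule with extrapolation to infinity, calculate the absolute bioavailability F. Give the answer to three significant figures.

Trapezoidal AUC_0→10 (sublingual tablet):
  [0→1]: (0.0+521.6)/2 × 1 = 260.8
  [1→2.5]: (521.6+638.9)/2 × 1.5 = 870.375
  [2.5→3]: (638.9+613.3)/2 × 0.5 = 313.05
  [3→7]: (613.3+296.4)/2 × 4 = 1819.4
  [7→10]: (296.4+154.5)/2 × 3 = 676.35
  Sum = 3939.975 ng/mL·h
Tail: C_last/k_e = 154.5/0.221 = 699.095
AUC_0→∞ (sublingual tablet) = 3939.975 + 699.095 = 4639.07 ng/mL·h
F = (AUC_ev/D_ev)/(AUC_iv/D_iv) = (4639.07/500)/(3330/250) = 9.27814/13.32 = 0.6966

F = 0.697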